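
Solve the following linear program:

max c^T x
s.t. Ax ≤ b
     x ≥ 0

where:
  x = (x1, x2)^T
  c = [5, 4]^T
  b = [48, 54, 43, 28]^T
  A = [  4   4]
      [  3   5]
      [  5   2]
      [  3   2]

Evaluate the objective at each vertex of the feasible region:
  z(0, 0) = 0
  z(8.6, 0) = 43
  z(7.5, 2.75) = 48.5
  z(4, 8) = 52  ←
  z(3, 9) = 51
  z(0, 10.8) = 43.2
The maximum is at x1 = 4, x2 = 8.

x1 = 4, x2 = 8, z = 52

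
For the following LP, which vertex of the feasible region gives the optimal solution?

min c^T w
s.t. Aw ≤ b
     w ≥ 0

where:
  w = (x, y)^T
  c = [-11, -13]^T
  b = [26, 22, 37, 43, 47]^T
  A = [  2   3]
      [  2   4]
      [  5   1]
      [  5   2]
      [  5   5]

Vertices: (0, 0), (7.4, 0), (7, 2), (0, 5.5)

Evaluate the objective at each vertex of the feasible region:
  z(0, 0) = 0
  z(7.4, 0) = -81.4
  z(7, 2) = -103  ←
  z(0, 5.5) = -71.5
The minimum is at x = 7, y = 2.

(7, 2)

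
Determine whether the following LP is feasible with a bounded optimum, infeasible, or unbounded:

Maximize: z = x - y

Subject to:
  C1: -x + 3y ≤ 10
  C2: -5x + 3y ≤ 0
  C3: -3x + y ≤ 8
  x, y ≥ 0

Unbounded (objective can increase without bound)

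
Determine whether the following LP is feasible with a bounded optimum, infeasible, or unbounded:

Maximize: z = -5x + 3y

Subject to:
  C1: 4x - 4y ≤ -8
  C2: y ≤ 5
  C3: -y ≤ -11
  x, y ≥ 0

Infeasible (no feasible solution exists)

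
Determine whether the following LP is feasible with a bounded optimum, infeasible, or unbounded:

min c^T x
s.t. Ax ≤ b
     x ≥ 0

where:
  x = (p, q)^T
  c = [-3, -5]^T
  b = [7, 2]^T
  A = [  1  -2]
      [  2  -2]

Unbounded (objective can decrease without bound)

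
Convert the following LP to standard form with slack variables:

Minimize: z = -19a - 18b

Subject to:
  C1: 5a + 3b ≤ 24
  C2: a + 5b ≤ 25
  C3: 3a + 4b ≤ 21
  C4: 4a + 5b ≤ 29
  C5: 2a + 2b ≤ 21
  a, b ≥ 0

min z = -19a - 18b

s.t.
  5a + 3b + s1 = 24
  a + 5b + s2 = 25
  3a + 4b + s3 = 21
  4a + 5b + s4 = 29
  2a + 2b + s5 = 21
  a, b, s1, s2, s3, s4, s5 ≥ 0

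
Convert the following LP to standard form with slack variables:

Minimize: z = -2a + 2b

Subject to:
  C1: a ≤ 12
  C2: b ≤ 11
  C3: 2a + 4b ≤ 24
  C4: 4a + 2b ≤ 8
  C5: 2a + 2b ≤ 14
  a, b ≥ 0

min z = -2a + 2b

s.t.
  a + s1 = 12
  b + s2 = 11
  2a + 4b + s3 = 24
  4a + 2b + s4 = 8
  2a + 2b + s5 = 14
  a, b, s1, s2, s3, s4, s5 ≥ 0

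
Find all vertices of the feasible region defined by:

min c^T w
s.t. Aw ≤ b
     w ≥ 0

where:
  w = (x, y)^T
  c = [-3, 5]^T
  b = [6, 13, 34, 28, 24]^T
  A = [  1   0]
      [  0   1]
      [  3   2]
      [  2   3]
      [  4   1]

(0, 0), (6, 0), (4.4, 6.4), (0, 9.333)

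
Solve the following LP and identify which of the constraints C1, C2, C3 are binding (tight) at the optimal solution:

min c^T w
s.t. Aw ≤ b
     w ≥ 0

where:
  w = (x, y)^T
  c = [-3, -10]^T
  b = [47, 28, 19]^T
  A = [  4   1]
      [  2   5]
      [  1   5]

At x = 9, y = 2, compute slack b - a·x for each constraint:
  C1: 47 − 38 = 9  (slack)
  C2: 28 − 28 = 0  (binding)
  C3: 19 − 19 = 0  (binding)

Optimal: x = 9, y = 2
Binding: C2, C3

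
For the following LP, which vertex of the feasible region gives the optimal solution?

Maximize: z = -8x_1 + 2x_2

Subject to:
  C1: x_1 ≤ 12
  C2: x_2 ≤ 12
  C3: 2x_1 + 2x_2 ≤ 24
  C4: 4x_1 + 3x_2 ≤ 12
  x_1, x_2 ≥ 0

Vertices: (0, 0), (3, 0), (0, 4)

Evaluate the objective at each vertex of the feasible region:
  z(0, 0) = 0
  z(3, 0) = -24
  z(0, 4) = 8  ←
The maximum is at x_1 = 0, x_2 = 4.

(0, 4)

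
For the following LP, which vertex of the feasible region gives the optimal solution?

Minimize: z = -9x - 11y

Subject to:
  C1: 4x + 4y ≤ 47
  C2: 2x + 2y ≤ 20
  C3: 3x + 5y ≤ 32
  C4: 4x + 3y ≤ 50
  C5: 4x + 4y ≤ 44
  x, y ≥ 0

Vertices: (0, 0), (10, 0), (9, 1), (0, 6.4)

Evaluate the objective at each vertex of the feasible region:
  z(0, 0) = 0
  z(10, 0) = -90
  z(9, 1) = -92  ←
  z(0, 6.4) = -70.4
The minimum is at x = 9, y = 1.

(9, 1)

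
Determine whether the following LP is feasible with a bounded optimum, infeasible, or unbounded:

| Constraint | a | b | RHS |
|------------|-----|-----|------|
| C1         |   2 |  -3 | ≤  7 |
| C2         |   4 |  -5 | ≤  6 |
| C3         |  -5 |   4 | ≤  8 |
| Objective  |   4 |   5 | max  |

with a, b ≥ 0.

Unbounded (objective can increase without bound)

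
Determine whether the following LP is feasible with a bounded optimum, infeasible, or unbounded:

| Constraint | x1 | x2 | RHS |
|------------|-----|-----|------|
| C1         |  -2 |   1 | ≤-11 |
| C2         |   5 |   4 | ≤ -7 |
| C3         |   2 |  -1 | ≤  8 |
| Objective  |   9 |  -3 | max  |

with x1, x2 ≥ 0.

Infeasible (no feasible solution exists)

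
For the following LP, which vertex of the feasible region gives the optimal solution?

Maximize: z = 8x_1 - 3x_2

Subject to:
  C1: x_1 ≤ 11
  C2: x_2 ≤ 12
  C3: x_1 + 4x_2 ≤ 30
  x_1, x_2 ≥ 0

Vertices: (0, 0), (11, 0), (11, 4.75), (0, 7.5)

Evaluate the objective at each vertex of the feasible region:
  z(0, 0) = 0
  z(11, 0) = 88  ←
  z(11, 4.75) = 73.75
  z(0, 7.5) = -22.5
The maximum is at x_1 = 11, x_2 = 0.

(11, 0)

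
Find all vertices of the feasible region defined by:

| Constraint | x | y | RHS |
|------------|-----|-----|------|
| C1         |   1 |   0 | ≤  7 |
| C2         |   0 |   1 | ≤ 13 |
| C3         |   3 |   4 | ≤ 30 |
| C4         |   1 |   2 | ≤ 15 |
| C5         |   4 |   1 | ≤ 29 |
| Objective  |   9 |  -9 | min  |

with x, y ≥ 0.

(0, 0), (7, 0), (7, 1), (6.615, 2.538), (0, 7.5)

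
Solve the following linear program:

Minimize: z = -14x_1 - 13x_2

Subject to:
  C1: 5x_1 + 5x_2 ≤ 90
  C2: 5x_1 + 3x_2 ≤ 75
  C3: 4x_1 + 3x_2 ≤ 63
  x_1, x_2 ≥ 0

Evaluate the objective at each vertex of the feasible region:
  z(0, 0) = 0
  z(15, 0) = -210
  z(12, 5) = -233
  z(9, 9) = -243  ←
  z(0, 18) = -234
The minimum is at x_1 = 9, x_2 = 9.

x_1 = 9, x_2 = 9, z = -243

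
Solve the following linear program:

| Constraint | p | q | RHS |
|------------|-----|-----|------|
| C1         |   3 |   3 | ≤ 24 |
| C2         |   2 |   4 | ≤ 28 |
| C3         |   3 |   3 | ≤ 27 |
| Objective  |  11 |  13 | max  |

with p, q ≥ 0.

Evaluate the objective at each vertex of the feasible region:
  z(0, 0) = 0
  z(8, 0) = 88
  z(2, 6) = 100  ←
  z(0, 7) = 91
The maximum is at p = 2, q = 6.

p = 2, q = 6, z = 100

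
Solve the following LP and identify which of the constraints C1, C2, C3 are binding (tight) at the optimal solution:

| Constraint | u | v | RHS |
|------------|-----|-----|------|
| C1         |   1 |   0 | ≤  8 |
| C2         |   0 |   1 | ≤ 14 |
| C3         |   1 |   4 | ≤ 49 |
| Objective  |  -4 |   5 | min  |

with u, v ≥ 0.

At u = 8, v = 0, compute slack b - a·x for each constraint:
  C1: 8 − 8 = 0  (binding)
  C2: 14 − 0 = 14  (slack)
  C3: 49 − 8 = 41  (slack)

Optimal: u = 8, v = 0
Binding: C1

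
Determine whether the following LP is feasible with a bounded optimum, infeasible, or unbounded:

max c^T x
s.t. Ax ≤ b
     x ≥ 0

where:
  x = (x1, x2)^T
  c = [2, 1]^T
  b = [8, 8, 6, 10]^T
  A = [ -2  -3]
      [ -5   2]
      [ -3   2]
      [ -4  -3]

Unbounded (objective can increase without bound)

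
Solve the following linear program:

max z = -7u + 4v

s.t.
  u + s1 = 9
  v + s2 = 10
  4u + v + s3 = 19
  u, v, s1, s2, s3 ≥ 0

Evaluate the objective at each vertex of the feasible region:
  z(0, 0) = 0
  z(4.75, 0) = -33.25
  z(2.25, 10) = 24.25
  z(0, 10) = 40  ←
The maximum is at u = 0, v = 10.

u = 0, v = 10, z = 40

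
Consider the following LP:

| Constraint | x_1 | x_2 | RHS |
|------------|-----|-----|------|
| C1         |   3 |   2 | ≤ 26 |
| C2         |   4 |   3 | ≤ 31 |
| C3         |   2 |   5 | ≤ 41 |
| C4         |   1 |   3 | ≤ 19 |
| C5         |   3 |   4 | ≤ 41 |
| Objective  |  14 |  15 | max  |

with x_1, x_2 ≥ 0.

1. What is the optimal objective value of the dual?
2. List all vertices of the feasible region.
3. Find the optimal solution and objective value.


1. 131
2. (0, 0), (7.75, 0), (4, 5), (0, 6.333)
3. x_1 = 4, x_2 = 5, z = 131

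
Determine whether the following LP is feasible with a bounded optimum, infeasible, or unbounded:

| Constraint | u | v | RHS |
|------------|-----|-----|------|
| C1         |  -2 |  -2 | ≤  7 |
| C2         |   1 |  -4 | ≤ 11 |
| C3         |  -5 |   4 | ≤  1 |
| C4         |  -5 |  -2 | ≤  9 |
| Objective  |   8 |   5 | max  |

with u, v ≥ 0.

Unbounded (objective can increase without bound)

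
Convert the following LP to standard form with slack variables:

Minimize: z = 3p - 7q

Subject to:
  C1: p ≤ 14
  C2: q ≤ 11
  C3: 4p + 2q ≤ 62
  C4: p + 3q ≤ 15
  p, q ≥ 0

min z = 3p - 7q

s.t.
  p + s1 = 14
  q + s2 = 11
  4p + 2q + s3 = 62
  p + 3q + s4 = 15
  p, q, s1, s2, s3, s4 ≥ 0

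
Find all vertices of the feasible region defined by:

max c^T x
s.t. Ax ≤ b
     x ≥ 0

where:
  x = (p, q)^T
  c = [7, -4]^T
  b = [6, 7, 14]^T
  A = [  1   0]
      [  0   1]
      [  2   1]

(0, 0), (6, 0), (6, 2), (3.5, 7), (0, 7)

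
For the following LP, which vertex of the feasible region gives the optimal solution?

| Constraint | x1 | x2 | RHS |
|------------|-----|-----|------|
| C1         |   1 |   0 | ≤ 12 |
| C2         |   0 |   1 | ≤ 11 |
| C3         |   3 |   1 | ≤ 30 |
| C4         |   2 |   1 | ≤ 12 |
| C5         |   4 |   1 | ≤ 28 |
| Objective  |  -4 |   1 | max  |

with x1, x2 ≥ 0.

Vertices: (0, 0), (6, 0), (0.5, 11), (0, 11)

Evaluate the objective at each vertex of the feasible region:
  z(0, 0) = 0
  z(6, 0) = -24
  z(0.5, 11) = 9
  z(0, 11) = 11  ←
The maximum is at x1 = 0, x2 = 11.

(0, 11)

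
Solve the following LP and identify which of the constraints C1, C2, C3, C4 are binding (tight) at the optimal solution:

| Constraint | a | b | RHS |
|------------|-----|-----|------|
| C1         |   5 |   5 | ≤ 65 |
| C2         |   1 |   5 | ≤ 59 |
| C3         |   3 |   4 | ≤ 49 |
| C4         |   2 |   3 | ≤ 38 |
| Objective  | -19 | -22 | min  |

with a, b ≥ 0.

At a = 3, b = 10, compute slack b - a·x for each constraint:
  C1: 65 − 65 = 0  (binding)
  C2: 59 − 53 = 6  (slack)
  C3: 49 − 49 = 0  (binding)
  C4: 38 − 36 = 2  (slack)

Optimal: a = 3, b = 10
Binding: C1, C3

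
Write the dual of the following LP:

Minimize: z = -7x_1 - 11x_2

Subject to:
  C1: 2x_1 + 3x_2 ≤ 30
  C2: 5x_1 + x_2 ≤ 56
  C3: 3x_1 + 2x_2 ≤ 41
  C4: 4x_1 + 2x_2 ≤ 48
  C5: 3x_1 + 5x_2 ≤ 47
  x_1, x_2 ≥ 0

Primal min cᵀx s.t. Ax ≤ b, x ≥ 0  →  Dual max −bᵀy s.t. Aᵀy ≥ −c, y ≥ 0.

Maximize: z = -30y1 - 56y2 - 41y3 - 48y4 - 47y5

Subject to:
  2y1 + 5y2 + 3y3 + 4y4 + 3y5 ≥ 7
  3y1 + y2 + 2y3 + 2y4 + 5y5 ≥ 11
  y1, y2, y3, y4, y5 ≥ 0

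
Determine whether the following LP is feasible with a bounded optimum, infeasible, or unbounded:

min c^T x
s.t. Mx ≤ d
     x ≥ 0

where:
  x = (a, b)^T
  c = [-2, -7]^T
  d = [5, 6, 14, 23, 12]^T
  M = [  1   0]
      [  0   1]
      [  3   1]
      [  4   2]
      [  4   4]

Feasible with a bounded optimal solution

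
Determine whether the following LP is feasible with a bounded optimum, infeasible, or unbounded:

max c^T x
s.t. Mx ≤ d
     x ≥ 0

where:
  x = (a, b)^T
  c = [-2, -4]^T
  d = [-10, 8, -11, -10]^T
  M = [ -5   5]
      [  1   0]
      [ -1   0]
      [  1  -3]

Infeasible (no feasible solution exists)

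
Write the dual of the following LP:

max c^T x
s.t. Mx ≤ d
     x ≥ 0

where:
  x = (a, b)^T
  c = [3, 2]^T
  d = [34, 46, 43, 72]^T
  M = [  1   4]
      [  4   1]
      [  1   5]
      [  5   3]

Primal max cᵀx s.t. Ax ≤ b, x ≥ 0  →  Dual min bᵀy s.t. Aᵀy ≥ c, y ≥ 0.

Minimize: z = 34y1 + 46y2 + 43y3 + 72y4

Subject to:
  y1 + 4y2 + y3 + 5y4 ≥ 3
  4y1 + y2 + 5y3 + 3y4 ≥ 2
  y1, y2, y3, y4 ≥ 0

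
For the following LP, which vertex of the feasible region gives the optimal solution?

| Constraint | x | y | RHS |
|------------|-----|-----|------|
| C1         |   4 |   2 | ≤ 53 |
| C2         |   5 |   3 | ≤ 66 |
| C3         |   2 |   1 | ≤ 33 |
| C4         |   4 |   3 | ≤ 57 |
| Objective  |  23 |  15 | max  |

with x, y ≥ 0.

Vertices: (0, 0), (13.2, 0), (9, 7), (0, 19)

Evaluate the objective at each vertex of the feasible region:
  z(0, 0) = 0
  z(13.2, 0) = 303.6
  z(9, 7) = 312  ←
  z(0, 19) = 285
The maximum is at x = 9, y = 7.

(9, 7)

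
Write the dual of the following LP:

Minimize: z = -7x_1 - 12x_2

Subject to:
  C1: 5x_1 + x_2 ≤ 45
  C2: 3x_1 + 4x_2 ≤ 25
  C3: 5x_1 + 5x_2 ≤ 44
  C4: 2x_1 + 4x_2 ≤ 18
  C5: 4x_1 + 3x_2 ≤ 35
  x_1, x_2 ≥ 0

Primal min cᵀx s.t. Ax ≤ b, x ≥ 0  →  Dual max −bᵀy s.t. Aᵀy ≥ −c, y ≥ 0.

Maximize: z = -45y1 - 25y2 - 44y3 - 18y4 - 35y5

Subject to:
  5y1 + 3y2 + 5y3 + 2y4 + 4y5 ≥ 7
  y1 + 4y2 + 5y3 + 4y4 + 3y5 ≥ 12
  y1, y2, y3, y4, y5 ≥ 0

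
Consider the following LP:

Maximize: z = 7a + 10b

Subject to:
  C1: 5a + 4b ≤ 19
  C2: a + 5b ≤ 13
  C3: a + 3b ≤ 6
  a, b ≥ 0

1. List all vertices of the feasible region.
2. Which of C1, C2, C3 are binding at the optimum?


1. (0, 0), (3.8, 0), (3, 1), (0, 2)
2. C1, C3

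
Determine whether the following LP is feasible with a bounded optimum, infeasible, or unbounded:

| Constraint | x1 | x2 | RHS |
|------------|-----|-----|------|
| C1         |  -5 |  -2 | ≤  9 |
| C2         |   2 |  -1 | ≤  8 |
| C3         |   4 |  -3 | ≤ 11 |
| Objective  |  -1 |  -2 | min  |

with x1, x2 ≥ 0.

Unbounded (objective can decrease without bound)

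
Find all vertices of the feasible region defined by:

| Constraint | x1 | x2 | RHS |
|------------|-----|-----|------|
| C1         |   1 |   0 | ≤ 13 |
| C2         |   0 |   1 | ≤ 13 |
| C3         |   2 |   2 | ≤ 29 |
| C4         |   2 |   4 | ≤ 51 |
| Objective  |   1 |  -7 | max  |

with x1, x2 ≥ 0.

(0, 0), (13, 0), (13, 1.5), (3.5, 11), (0, 12.75)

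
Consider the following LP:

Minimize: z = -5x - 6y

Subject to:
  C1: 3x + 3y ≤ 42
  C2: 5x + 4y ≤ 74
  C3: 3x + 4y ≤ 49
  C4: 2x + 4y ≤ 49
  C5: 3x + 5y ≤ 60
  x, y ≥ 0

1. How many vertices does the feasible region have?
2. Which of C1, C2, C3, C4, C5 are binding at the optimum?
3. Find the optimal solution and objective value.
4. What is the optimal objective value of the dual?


1. 5
2. C1, C3
3. x = 7, y = 7, z = -77
4. -77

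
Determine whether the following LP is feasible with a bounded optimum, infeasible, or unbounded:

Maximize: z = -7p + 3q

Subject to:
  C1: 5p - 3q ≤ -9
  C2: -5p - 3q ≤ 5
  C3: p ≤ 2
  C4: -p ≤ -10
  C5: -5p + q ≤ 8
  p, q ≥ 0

Infeasible (no feasible solution exists)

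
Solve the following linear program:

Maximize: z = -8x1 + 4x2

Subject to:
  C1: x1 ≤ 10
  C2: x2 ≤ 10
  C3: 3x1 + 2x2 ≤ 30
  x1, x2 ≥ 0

Evaluate the objective at each vertex of the feasible region:
  z(0, 0) = 0
  z(10, 0) = -80
  z(3.333, 10) = 13.33
  z(0, 10) = 40  ←
The maximum is at x1 = 0, x2 = 10.

x1 = 0, x2 = 10, z = 40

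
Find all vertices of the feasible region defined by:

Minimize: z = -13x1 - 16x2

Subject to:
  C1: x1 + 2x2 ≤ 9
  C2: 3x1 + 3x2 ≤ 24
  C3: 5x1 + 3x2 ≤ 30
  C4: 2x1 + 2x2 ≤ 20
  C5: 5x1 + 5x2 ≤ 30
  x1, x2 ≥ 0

(0, 0), (6, 0), (3, 3), (0, 4.5)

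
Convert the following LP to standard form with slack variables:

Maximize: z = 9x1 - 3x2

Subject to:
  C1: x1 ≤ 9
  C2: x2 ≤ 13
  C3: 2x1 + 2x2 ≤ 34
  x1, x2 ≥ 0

max z = 9x1 - 3x2

s.t.
  x1 + s1 = 9
  x2 + s2 = 13
  2x1 + 2x2 + s3 = 34
  x1, x2, s1, s2, s3 ≥ 0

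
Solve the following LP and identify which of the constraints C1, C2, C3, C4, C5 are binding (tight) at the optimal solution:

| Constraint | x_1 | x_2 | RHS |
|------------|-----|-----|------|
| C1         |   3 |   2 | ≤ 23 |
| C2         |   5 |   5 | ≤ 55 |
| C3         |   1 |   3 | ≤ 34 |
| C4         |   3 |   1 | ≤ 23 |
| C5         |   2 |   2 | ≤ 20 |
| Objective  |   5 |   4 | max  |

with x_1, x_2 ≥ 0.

At x_1 = 3, x_2 = 7, compute slack b - a·x for each constraint:
  C1: 23 − 23 = 0  (binding)
  C2: 55 − 50 = 5  (slack)
  C3: 34 − 24 = 10  (slack)
  C4: 23 − 16 = 7  (slack)
  C5: 20 − 20 = 0  (binding)

Optimal: x_1 = 3, x_2 = 7
Binding: C1, C5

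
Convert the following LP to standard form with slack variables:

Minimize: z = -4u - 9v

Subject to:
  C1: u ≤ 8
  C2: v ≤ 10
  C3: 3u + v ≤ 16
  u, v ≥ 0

min z = -4u - 9v

s.t.
  u + s1 = 8
  v + s2 = 10
  3u + v + s3 = 16
  u, v, s1, s2, s3 ≥ 0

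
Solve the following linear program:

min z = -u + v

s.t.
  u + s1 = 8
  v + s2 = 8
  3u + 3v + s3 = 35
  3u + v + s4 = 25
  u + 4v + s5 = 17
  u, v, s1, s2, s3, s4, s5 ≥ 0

Evaluate the objective at each vertex of the feasible region:
  z(0, 0) = 0
  z(8, 0) = -8  ←
  z(8, 1) = -7
  z(7.545, 2.364) = -5.182
  z(0, 4.25) = 4.25
The minimum is at u = 8, v = 0.

u = 8, v = 0, z = -8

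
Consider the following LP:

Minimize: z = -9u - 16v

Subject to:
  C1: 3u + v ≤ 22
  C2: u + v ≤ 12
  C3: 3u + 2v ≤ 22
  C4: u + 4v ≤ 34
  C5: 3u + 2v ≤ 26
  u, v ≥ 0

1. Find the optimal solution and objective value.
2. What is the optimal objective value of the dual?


1. u = 2, v = 8, z = -146
2. -146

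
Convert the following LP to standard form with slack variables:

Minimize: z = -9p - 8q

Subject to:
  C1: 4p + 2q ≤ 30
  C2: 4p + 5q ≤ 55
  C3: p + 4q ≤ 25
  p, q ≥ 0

min z = -9p - 8q

s.t.
  4p + 2q + s1 = 30
  4p + 5q + s2 = 55
  p + 4q + s3 = 25
  p, q, s1, s2, s3 ≥ 0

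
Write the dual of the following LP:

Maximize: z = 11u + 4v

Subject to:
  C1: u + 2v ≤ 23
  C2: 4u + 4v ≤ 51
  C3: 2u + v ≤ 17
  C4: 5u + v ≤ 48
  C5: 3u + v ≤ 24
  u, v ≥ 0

Primal max cᵀx s.t. Ax ≤ b, x ≥ 0  →  Dual min bᵀy s.t. Aᵀy ≥ c, y ≥ 0.

Minimize: z = 23y1 + 51y2 + 17y3 + 48y4 + 24y5

Subject to:
  y1 + 4y2 + 2y3 + 5y4 + 3y5 ≥ 11
  2y1 + 4y2 + y3 + y4 + y5 ≥ 4
  y1, y2, y3, y4, y5 ≥ 0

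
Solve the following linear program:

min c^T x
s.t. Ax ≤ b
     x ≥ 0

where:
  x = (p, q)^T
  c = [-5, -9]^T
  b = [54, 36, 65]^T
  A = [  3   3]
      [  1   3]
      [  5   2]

Evaluate the objective at each vertex of the feasible region:
  z(0, 0) = 0
  z(13, 0) = -65
  z(9.667, 8.333) = -123.3
  z(9, 9) = -126  ←
  z(0, 12) = -108
The minimum is at p = 9, q = 9.

p = 9, q = 9, z = -126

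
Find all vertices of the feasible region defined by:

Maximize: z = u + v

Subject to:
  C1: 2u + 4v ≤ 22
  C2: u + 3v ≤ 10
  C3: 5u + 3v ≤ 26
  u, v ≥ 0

(0, 0), (5.2, 0), (4, 2), (0, 3.333)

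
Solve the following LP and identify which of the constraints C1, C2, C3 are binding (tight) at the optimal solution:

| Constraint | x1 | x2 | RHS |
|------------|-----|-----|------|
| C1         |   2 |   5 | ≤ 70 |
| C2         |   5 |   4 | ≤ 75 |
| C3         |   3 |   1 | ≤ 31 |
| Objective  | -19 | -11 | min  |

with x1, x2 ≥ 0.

At x1 = 7, x2 = 10, compute slack b - a·x for each constraint:
  C1: 70 − 64 = 6  (slack)
  C2: 75 − 75 = 0  (binding)
  C3: 31 − 31 = 0  (binding)

Optimal: x1 = 7, x2 = 10
Binding: C2, C3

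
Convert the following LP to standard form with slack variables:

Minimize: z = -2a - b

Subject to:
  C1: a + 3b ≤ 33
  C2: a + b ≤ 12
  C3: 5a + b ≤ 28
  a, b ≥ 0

min z = -2a - b

s.t.
  a + 3b + s1 = 33
  a + b + s2 = 12
  5a + b + s3 = 28
  a, b, s1, s2, s3 ≥ 0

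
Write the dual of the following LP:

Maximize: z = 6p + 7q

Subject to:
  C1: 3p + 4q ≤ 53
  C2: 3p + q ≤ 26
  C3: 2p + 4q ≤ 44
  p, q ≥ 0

Primal max cᵀx s.t. Ax ≤ b, x ≥ 0  →  Dual min bᵀy s.t. Aᵀy ≥ c, y ≥ 0.

Minimize: z = 53y1 + 26y2 + 44y3

Subject to:
  3y1 + 3y2 + 2y3 ≥ 6
  4y1 + y2 + 4y3 ≥ 7
  y1, y2, y3 ≥ 0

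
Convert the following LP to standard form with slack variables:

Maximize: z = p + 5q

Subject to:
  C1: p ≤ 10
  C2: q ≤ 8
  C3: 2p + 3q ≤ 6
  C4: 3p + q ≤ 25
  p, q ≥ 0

max z = p + 5q

s.t.
  p + s1 = 10
  q + s2 = 8
  2p + 3q + s3 = 6
  3p + q + s4 = 25
  p, q, s1, s2, s3, s4 ≥ 0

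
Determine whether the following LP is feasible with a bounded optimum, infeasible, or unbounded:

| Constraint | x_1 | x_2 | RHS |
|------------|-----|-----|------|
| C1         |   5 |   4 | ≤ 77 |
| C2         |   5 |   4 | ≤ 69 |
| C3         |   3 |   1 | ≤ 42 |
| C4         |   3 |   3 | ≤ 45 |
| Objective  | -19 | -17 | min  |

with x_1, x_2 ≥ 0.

Feasible with a bounded optimal solution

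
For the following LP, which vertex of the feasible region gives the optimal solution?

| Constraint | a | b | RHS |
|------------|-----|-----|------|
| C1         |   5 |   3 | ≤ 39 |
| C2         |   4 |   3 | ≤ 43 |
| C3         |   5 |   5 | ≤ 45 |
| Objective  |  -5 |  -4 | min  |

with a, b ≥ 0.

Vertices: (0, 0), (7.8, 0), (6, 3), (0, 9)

Evaluate the objective at each vertex of the feasible region:
  z(0, 0) = 0
  z(7.8, 0) = -39
  z(6, 3) = -42  ←
  z(0, 9) = -36
The minimum is at a = 6, b = 3.

(6, 3)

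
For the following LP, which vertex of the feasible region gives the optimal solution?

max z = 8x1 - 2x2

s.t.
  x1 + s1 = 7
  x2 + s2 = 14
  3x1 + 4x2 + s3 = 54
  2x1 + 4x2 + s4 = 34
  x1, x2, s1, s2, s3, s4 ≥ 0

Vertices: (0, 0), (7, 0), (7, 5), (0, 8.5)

Evaluate the objective at each vertex of the feasible region:
  z(0, 0) = 0
  z(7, 0) = 56  ←
  z(7, 5) = 46
  z(0, 8.5) = -17
The maximum is at x1 = 7, x2 = 0.

(7, 0)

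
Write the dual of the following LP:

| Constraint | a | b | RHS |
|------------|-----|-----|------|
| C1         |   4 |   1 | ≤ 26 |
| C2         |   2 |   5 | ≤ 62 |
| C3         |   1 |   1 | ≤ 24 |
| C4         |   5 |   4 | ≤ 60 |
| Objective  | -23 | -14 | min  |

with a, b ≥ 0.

Primal min cᵀx s.t. Ax ≤ b, x ≥ 0  →  Dual max −bᵀy s.t. Aᵀy ≥ −c, y ≥ 0.

Maximize: z = -26y1 - 62y2 - 24y3 - 60y4

Subject to:
  4y1 + 2y2 + y3 + 5y4 ≥ 23
  y1 + 5y2 + y3 + 4y4 ≥ 14
  y1, y2, y3, y4 ≥ 0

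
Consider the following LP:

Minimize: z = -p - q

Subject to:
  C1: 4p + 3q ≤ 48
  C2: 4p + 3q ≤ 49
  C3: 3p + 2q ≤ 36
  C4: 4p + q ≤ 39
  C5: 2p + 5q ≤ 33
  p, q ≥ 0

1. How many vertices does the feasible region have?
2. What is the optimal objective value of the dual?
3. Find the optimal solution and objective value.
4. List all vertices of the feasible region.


1. 4
2. -12
3. p = 9, q = 3, z = -12
4. (0, 0), (9.75, 0), (9, 3), (0, 6.6)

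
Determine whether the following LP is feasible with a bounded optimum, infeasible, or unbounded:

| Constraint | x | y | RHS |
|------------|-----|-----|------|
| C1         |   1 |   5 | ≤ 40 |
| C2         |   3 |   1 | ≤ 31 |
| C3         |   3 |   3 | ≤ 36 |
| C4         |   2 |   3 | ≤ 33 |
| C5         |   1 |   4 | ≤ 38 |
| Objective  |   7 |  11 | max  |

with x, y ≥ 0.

Feasible with a bounded optimal solution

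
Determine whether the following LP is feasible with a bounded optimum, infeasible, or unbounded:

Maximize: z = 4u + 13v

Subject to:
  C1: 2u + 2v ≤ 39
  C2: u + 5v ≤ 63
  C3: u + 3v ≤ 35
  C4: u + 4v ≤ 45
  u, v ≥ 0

Feasible with a bounded optimal solution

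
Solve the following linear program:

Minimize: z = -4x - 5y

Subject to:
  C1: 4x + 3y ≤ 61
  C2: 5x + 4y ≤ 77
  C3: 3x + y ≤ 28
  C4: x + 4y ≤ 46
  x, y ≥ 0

Evaluate the objective at each vertex of the feasible region:
  z(0, 0) = 0
  z(9.333, 0) = -37.33
  z(6, 10) = -74  ←
  z(0, 11.5) = -57.5
The minimum is at x = 6, y = 10.

x = 6, y = 10, z = -74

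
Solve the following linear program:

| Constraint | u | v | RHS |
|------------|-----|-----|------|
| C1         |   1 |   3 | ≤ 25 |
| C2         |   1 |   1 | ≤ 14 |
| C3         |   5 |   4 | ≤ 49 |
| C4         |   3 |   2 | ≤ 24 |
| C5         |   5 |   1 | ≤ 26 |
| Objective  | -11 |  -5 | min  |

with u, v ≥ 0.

Evaluate the objective at each vertex of the feasible region:
  z(0, 0) = 0
  z(5.2, 0) = -57.2
  z(4, 6) = -74  ←
  z(3.143, 7.286) = -71
  z(0, 8.333) = -41.67
The minimum is at u = 4, v = 6.

u = 4, v = 6, z = -74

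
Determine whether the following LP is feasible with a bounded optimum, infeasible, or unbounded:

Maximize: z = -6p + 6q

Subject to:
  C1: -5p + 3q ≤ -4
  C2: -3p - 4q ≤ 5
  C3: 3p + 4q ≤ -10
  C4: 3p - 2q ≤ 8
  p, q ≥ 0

Infeasible (no feasible solution exists)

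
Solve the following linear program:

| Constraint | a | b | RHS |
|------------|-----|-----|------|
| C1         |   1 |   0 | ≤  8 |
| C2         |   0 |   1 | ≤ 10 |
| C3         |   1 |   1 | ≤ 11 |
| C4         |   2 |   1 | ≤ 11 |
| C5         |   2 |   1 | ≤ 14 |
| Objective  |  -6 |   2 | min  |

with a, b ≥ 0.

Evaluate the objective at each vertex of the feasible region:
  z(0, 0) = 0
  z(5.5, 0) = -33  ←
  z(0.5, 10) = 17
  z(0, 10) = 20
The minimum is at a = 5.5, b = 0.

a = 5.5, b = 0, z = -33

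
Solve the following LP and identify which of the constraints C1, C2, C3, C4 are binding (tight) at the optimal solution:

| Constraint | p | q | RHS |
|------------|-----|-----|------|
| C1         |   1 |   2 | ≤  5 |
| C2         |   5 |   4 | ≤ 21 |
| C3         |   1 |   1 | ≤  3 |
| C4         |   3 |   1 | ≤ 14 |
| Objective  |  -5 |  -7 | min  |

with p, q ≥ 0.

At p = 1, q = 2, compute slack b - a·x for each constraint:
  C1: 5 − 5 = 0  (binding)
  C2: 21 − 13 = 8  (slack)
  C3: 3 − 3 = 0  (binding)
  C4: 14 − 5 = 9  (slack)

Optimal: p = 1, q = 2
Binding: C1, C3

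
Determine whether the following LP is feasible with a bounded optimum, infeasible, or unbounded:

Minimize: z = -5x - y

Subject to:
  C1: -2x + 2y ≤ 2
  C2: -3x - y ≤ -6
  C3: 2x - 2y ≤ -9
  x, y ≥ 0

Infeasible (no feasible solution exists)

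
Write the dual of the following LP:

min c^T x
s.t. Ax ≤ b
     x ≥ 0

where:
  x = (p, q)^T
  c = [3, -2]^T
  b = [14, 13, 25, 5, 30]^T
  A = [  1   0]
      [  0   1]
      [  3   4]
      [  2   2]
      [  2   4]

Primal min cᵀx s.t. Ax ≤ b, x ≥ 0  →  Dual max −bᵀy s.t. Aᵀy ≥ −c, y ≥ 0.

Maximize: z = -14y1 - 13y2 - 25y3 - 5y4 - 30y5

Subject to:
  y1 + 3y3 + 2y4 + 2y5 ≥ -3
  y2 + 4y3 + 2y4 + 4y5 ≥ 2
  y1, y2, y3, y4, y5 ≥ 0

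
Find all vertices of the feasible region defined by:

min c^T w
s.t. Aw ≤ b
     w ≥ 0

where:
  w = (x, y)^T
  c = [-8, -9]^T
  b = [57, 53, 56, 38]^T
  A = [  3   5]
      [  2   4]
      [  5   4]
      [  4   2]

(0, 0), (9.5, 0), (6.667, 5.667), (4, 9), (0, 11.4)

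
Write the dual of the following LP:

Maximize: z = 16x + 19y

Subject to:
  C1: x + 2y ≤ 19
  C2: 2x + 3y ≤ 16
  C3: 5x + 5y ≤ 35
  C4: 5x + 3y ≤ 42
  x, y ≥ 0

Primal max cᵀx s.t. Ax ≤ b, x ≥ 0  →  Dual min bᵀy s.t. Aᵀy ≥ c, y ≥ 0.

Minimize: z = 19y1 + 16y2 + 35y3 + 42y4

Subject to:
  y1 + 2y2 + 5y3 + 5y4 ≥ 16
  2y1 + 3y2 + 5y3 + 3y4 ≥ 19
  y1, y2, y3, y4 ≥ 0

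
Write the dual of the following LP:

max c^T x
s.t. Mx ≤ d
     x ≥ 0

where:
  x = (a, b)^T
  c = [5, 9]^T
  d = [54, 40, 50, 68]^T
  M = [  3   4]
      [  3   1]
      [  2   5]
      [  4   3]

Primal max cᵀx s.t. Ax ≤ b, x ≥ 0  →  Dual min bᵀy s.t. Aᵀy ≥ c, y ≥ 0.

Minimize: z = 54y1 + 40y2 + 50y3 + 68y4

Subject to:
  3y1 + 3y2 + 2y3 + 4y4 ≥ 5
  4y1 + y2 + 5y3 + 3y4 ≥ 9
  y1, y2, y3, y4 ≥ 0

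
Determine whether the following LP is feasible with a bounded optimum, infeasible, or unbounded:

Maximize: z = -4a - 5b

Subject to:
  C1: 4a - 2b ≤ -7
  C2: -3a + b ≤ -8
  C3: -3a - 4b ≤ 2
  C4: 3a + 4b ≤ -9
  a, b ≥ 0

Infeasible (no feasible solution exists)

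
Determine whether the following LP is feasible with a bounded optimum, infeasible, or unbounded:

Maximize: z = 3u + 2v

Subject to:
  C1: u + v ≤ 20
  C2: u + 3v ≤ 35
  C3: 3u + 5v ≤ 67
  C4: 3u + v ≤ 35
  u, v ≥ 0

Feasible with a bounded optimal solution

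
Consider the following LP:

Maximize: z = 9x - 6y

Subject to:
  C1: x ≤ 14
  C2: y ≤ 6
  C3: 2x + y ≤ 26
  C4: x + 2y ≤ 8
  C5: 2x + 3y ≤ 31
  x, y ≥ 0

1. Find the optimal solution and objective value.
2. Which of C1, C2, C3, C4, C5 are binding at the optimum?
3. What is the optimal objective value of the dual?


1. x = 8, y = 0, z = 72
2. C4
3. 72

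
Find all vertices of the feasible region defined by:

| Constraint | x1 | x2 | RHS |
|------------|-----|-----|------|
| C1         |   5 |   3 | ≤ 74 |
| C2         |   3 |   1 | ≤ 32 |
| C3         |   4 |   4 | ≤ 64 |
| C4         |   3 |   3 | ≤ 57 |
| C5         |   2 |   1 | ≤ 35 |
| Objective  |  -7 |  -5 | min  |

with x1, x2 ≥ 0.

(0, 0), (10.67, 0), (8, 8), (0, 16)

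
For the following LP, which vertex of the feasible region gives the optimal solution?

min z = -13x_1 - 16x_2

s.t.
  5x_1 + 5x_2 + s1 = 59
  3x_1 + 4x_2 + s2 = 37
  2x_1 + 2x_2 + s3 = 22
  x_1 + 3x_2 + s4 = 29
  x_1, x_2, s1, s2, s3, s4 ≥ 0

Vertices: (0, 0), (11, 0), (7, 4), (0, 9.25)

Evaluate the objective at each vertex of the feasible region:
  z(0, 0) = 0
  z(11, 0) = -143
  z(7, 4) = -155  ←
  z(0, 9.25) = -148
The minimum is at x_1 = 7, x_2 = 4.

(7, 4)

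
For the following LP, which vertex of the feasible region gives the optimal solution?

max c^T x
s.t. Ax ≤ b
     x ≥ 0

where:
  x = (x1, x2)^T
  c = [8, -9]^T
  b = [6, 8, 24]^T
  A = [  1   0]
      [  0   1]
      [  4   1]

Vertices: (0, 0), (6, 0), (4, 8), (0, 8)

Evaluate the objective at each vertex of the feasible region:
  z(0, 0) = 0
  z(6, 0) = 48  ←
  z(4, 8) = -40
  z(0, 8) = -72
The maximum is at x1 = 6, x2 = 0.

(6, 0)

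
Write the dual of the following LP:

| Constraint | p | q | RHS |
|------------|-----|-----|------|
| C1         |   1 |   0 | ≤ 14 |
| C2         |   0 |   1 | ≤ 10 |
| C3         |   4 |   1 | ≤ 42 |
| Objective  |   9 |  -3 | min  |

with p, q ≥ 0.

Primal min cᵀx s.t. Ax ≤ b, x ≥ 0  →  Dual max −bᵀy s.t. Aᵀy ≥ −c, y ≥ 0.

Maximize: z = -14y1 - 10y2 - 42y3

Subject to:
  y1 + 4y3 ≥ -9
  y2 + y3 ≥ 3
  y1, y2, y3 ≥ 0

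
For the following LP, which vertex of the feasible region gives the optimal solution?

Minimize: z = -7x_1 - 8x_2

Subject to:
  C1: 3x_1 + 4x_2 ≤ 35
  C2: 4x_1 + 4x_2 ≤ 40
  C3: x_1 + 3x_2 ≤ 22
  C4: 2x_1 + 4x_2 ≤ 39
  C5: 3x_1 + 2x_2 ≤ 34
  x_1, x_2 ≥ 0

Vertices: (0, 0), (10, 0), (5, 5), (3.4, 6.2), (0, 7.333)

Evaluate the objective at each vertex of the feasible region:
  z(0, 0) = 0
  z(10, 0) = -70
  z(5, 5) = -75  ←
  z(3.4, 6.2) = -73.4
  z(0, 7.333) = -58.67
The minimum is at x_1 = 5, x_2 = 5.

(5, 5)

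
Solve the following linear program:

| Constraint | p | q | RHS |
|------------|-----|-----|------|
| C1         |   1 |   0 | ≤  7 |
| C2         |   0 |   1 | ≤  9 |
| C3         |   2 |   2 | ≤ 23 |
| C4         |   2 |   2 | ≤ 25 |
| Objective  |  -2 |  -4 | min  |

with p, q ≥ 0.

Evaluate the objective at each vertex of the feasible region:
  z(0, 0) = 0
  z(7, 0) = -14
  z(7, 4.5) = -32
  z(2.5, 9) = -41  ←
  z(0, 9) = -36
The minimum is at p = 2.5, q = 9.

p = 2.5, q = 9, z = -41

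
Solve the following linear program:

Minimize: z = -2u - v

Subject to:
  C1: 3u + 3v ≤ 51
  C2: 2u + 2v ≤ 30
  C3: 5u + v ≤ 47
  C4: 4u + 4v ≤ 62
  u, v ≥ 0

Evaluate the objective at each vertex of the feasible region:
  z(0, 0) = 0
  z(9.4, 0) = -18.8
  z(8, 7) = -23  ←
  z(0, 15) = -15
The minimum is at u = 8, v = 7.

u = 8, v = 7, z = -23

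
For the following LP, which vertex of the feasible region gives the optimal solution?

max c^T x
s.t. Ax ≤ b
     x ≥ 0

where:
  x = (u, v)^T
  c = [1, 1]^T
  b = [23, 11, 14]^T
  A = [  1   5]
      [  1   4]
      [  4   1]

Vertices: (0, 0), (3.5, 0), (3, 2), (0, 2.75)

Evaluate the objective at each vertex of the feasible region:
  z(0, 0) = 0
  z(3.5, 0) = 3.5
  z(3, 2) = 5  ←
  z(0, 2.75) = 2.75
The maximum is at u = 3, v = 2.

(3, 2)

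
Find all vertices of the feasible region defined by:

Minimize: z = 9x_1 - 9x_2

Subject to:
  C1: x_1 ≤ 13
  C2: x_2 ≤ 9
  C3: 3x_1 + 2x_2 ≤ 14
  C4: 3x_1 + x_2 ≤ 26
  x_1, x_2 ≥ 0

(0, 0), (4.667, 0), (0, 7)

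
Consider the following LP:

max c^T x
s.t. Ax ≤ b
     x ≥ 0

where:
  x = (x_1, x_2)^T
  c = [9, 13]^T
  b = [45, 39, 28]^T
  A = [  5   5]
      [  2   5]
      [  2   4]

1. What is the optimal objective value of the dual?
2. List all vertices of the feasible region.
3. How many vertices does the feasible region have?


1. 101
2. (0, 0), (9, 0), (4, 5), (0, 7)
3. 4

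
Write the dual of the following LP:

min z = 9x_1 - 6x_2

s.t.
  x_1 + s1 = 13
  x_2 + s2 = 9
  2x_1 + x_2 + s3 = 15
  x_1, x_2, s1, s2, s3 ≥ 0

Primal min cᵀx s.t. Ax ≤ b, x ≥ 0  →  Dual max −bᵀy s.t. Aᵀy ≥ −c, y ≥ 0.

Maximize: z = -13y1 - 9y2 - 15y3

Subject to:
  y1 + 2y3 ≥ -9
  y2 + y3 ≥ 6
  y1, y2, y3 ≥ 0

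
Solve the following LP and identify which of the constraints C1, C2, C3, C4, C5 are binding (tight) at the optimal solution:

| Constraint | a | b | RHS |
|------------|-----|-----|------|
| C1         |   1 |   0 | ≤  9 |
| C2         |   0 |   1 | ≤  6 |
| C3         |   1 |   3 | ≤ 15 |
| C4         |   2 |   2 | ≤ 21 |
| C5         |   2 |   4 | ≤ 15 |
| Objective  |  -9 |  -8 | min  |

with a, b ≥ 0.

At a = 7.5, b = 0, compute slack b - a·x for each constraint:
  C1: 9 − 7.5 = 1.5  (slack)
  C2: 6 − 0 = 6  (slack)
  C3: 15 − 7.5 = 7.5  (slack)
  C4: 21 − 15 = 6  (slack)
  C5: 15 − 15 = 0  (binding)

Optimal: a = 7.5, b = 0
Binding: C5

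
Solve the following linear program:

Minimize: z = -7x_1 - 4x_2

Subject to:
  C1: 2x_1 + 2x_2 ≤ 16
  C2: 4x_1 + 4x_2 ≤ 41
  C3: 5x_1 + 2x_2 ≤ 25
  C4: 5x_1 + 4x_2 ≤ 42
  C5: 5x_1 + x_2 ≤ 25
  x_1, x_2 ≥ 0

Evaluate the objective at each vertex of the feasible region:
  z(0, 0) = 0
  z(5, 0) = -35
  z(3, 5) = -41  ←
  z(0, 8) = -32
The minimum is at x_1 = 3, x_2 = 5.

x_1 = 3, x_2 = 5, z = -41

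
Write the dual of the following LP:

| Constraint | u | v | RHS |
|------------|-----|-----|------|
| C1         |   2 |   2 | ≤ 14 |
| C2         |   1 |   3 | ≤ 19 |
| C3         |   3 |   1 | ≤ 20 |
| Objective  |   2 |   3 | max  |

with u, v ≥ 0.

Primal max cᵀx s.t. Ax ≤ b, x ≥ 0  →  Dual min bᵀy s.t. Aᵀy ≥ c, y ≥ 0.

Minimize: z = 14y1 + 19y2 + 20y3

Subject to:
  2y1 + y2 + 3y3 ≥ 2
  2y1 + 3y2 + y3 ≥ 3
  y1, y2, y3 ≥ 0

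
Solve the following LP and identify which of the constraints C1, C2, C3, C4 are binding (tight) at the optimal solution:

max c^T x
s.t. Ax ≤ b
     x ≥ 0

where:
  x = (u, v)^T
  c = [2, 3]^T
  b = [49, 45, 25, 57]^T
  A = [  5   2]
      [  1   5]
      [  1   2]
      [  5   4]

At u = 5, v = 8, compute slack b - a·x for each constraint:
  C1: 49 − 41 = 8  (slack)
  C2: 45 − 45 = 0  (binding)
  C3: 25 − 21 = 4  (slack)
  C4: 57 − 57 = 0  (binding)

Optimal: u = 5, v = 8
Binding: C2, C4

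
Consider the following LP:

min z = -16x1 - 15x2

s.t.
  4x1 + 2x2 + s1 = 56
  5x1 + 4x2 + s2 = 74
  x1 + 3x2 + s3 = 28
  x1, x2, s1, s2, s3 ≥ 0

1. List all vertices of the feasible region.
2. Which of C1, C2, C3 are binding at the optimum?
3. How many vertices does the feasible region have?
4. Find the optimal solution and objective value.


1. (0, 0), (14, 0), (12.67, 2.667), (10, 6), (0, 9.333)
2. C2, C3
3. 5
4. x1 = 10, x2 = 6, z = -250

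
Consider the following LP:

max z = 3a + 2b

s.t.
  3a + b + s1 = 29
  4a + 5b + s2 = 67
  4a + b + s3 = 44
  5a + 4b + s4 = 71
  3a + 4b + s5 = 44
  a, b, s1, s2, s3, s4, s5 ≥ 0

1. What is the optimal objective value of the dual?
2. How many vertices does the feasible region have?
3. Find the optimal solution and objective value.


1. 34
2. 4
3. a = 8, b = 5, z = 34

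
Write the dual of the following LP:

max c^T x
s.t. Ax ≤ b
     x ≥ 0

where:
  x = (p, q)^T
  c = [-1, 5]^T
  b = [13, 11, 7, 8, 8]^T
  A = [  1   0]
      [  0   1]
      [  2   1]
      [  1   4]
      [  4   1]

Primal max cᵀx s.t. Ax ≤ b, x ≥ 0  →  Dual min bᵀy s.t. Aᵀy ≥ c, y ≥ 0.

Minimize: z = 13y1 + 11y2 + 7y3 + 8y4 + 8y5

Subject to:
  y1 + 2y3 + y4 + 4y5 ≥ -1
  y2 + y3 + 4y4 + y5 ≥ 5
  y1, y2, y3, y4, y5 ≥ 0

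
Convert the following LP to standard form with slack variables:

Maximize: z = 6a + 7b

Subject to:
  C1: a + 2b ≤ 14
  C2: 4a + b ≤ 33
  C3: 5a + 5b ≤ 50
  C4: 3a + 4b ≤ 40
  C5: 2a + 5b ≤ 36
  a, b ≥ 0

max z = 6a + 7b

s.t.
  a + 2b + s1 = 14
  4a + b + s2 = 33
  5a + 5b + s3 = 50
  3a + 4b + s4 = 40
  2a + 5b + s5 = 36
  a, b, s1, s2, s3, s4, s5 ≥ 0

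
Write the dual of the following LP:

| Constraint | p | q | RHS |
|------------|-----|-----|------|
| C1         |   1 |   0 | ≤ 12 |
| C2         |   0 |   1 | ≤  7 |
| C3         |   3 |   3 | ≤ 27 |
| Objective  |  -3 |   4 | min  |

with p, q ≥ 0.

Primal min cᵀx s.t. Ax ≤ b, x ≥ 0  →  Dual max −bᵀy s.t. Aᵀy ≥ −c, y ≥ 0.

Maximize: z = -12y1 - 7y2 - 27y3

Subject to:
  y1 + 3y3 ≥ 3
  y2 + 3y3 ≥ -4
  y1, y2, y3 ≥ 0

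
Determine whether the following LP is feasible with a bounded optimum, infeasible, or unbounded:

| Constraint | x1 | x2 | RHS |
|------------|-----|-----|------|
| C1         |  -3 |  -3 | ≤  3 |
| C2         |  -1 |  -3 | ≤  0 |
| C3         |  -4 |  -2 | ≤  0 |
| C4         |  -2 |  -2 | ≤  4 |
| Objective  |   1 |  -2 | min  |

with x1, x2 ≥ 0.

Unbounded (objective can decrease without bound)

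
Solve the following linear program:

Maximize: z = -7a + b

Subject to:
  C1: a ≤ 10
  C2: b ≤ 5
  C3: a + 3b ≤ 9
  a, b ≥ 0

Evaluate the objective at each vertex of the feasible region:
  z(0, 0) = 0
  z(9, 0) = -63
  z(0, 3) = 3  ←
The maximum is at a = 0, b = 3.

a = 0, b = 3, z = 3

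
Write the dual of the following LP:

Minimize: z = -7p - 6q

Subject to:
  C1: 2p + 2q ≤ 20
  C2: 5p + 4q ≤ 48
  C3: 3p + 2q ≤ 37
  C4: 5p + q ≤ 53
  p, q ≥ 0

Primal min cᵀx s.t. Ax ≤ b, x ≥ 0  →  Dual max −bᵀy s.t. Aᵀy ≥ −c, y ≥ 0.

Maximize: z = -20y1 - 48y2 - 37y3 - 53y4

Subject to:
  2y1 + 5y2 + 3y3 + 5y4 ≥ 7
  2y1 + 4y2 + 2y3 + y4 ≥ 6
  y1, y2, y3, y4 ≥ 0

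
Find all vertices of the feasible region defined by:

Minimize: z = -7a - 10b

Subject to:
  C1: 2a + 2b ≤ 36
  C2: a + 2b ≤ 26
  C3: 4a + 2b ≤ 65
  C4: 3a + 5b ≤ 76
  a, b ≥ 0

(0, 0), (16.25, 0), (14.5, 3.5), (10, 8), (0, 13)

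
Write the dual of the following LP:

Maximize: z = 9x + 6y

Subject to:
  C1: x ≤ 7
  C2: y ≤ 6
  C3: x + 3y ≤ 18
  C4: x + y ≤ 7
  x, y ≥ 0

Primal max cᵀx s.t. Ax ≤ b, x ≥ 0  →  Dual min bᵀy s.t. Aᵀy ≥ c, y ≥ 0.

Minimize: z = 7y1 + 6y2 + 18y3 + 7y4

Subject to:
  y1 + y3 + y4 ≥ 9
  y2 + 3y3 + y4 ≥ 6
  y1, y2, y3, y4 ≥ 0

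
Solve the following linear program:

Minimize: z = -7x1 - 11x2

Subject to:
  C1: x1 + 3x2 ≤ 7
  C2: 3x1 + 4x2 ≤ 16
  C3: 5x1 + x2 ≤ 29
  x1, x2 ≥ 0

Evaluate the objective at each vertex of the feasible region:
  z(0, 0) = 0
  z(5.333, 0) = -37.33
  z(4, 1) = -39  ←
  z(0, 2.333) = -25.67
The minimum is at x1 = 4, x2 = 1.

x1 = 4, x2 = 1, z = -39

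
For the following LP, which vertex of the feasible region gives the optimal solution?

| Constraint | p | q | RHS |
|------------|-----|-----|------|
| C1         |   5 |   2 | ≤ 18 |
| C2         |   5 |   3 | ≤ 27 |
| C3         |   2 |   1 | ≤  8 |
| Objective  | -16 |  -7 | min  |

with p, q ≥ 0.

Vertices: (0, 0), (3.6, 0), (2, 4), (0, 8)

Evaluate the objective at each vertex of the feasible region:
  z(0, 0) = 0
  z(3.6, 0) = -57.6
  z(2, 4) = -60  ←
  z(0, 8) = -56
The minimum is at p = 2, q = 4.

(2, 4)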